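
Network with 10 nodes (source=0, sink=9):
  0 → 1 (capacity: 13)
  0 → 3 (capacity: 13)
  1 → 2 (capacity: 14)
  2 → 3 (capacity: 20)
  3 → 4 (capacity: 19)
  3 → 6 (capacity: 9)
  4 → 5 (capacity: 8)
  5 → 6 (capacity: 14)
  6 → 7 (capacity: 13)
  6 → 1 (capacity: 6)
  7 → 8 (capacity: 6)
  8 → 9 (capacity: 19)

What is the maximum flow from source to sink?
Maximum flow = 6

Max flow: 6

Flow assignment:
  0 → 1: 6/13
  1 → 2: 12/14
  2 → 3: 12/20
  3 → 4: 8/19
  3 → 6: 4/9
  4 → 5: 8/8
  5 → 6: 8/14
  6 → 7: 6/13
  6 → 1: 6/6
  7 → 8: 6/6
  8 → 9: 6/19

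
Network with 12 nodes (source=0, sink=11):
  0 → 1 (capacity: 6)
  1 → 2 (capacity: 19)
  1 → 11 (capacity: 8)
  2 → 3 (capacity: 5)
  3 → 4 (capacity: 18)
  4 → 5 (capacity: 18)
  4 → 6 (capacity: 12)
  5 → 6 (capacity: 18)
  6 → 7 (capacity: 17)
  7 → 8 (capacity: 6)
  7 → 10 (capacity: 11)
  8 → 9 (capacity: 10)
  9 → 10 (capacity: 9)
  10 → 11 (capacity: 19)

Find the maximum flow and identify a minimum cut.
Max flow = 6, Min cut edges: (0,1)

Maximum flow: 6
Minimum cut: (0,1)
Partition: S = [0], T = [1, 2, 3, 4, 5, 6, 7, 8, 9, 10, 11]

Max-flow min-cut theorem verified: both equal 6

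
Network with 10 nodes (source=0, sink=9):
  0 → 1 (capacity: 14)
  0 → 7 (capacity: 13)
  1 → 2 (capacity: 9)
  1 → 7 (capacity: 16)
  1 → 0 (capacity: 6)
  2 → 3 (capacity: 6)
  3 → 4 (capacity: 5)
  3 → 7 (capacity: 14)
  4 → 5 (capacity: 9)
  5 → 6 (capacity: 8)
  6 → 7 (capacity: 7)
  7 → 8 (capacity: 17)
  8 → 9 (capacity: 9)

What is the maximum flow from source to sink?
Maximum flow = 9

Max flow: 9

Flow assignment:
  0 → 1: 4/14
  0 → 7: 5/13
  1 → 7: 4/16
  7 → 8: 9/17
  8 → 9: 9/9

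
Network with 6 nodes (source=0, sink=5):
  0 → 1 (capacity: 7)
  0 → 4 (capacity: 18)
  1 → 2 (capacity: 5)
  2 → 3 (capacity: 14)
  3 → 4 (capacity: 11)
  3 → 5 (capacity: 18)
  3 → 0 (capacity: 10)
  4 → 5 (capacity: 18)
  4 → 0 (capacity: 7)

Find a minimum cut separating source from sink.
Min cut value = 23, edges: (1,2), (4,5)

Min cut value: 23
Partition: S = [0, 1, 4], T = [2, 3, 5]
Cut edges: (1,2), (4,5)

By max-flow min-cut theorem, max flow = min cut = 23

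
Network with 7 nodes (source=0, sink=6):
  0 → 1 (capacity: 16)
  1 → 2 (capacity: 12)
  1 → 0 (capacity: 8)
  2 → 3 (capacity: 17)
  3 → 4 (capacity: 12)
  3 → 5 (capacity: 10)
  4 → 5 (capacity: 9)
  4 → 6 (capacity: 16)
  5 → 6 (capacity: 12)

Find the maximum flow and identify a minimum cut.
Max flow = 12, Min cut edges: (1,2)

Maximum flow: 12
Minimum cut: (1,2)
Partition: S = [0, 1], T = [2, 3, 4, 5, 6]

Max-flow min-cut theorem verified: both equal 12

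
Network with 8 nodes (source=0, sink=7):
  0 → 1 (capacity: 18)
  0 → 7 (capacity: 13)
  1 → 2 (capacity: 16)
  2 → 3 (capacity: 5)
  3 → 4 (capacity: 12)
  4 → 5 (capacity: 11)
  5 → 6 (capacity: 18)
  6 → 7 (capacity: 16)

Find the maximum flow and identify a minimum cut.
Max flow = 18, Min cut edges: (0,7), (2,3)

Maximum flow: 18
Minimum cut: (0,7), (2,3)
Partition: S = [0, 1, 2], T = [3, 4, 5, 6, 7]

Max-flow min-cut theorem verified: both equal 18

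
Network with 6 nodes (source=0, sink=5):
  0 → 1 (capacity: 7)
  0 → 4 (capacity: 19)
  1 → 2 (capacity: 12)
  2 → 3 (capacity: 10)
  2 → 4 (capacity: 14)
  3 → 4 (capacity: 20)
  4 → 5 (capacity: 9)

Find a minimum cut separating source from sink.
Min cut value = 9, edges: (4,5)

Min cut value: 9
Partition: S = [0, 1, 2, 3, 4], T = [5]
Cut edges: (4,5)

By max-flow min-cut theorem, max flow = min cut = 9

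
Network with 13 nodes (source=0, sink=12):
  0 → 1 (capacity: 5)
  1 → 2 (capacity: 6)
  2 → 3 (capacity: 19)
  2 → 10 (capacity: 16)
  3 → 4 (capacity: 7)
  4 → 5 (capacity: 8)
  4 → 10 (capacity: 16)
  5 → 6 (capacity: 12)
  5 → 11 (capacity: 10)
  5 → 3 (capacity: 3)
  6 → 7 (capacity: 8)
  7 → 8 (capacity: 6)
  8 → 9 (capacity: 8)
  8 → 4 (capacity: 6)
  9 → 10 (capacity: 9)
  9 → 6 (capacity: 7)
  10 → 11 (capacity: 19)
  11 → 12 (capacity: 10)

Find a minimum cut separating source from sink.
Min cut value = 5, edges: (0,1)

Min cut value: 5
Partition: S = [0], T = [1, 2, 3, 4, 5, 6, 7, 8, 9, 10, 11, 12]
Cut edges: (0,1)

By max-flow min-cut theorem, max flow = min cut = 5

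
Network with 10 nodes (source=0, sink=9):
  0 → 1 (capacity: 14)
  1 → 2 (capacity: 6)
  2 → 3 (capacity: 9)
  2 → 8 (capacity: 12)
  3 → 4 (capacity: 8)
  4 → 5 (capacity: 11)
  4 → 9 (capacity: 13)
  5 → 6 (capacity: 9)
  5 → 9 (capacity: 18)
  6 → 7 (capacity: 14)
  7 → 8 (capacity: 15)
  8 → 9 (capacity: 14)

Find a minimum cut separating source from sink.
Min cut value = 6, edges: (1,2)

Min cut value: 6
Partition: S = [0, 1], T = [2, 3, 4, 5, 6, 7, 8, 9]
Cut edges: (1,2)

By max-flow min-cut theorem, max flow = min cut = 6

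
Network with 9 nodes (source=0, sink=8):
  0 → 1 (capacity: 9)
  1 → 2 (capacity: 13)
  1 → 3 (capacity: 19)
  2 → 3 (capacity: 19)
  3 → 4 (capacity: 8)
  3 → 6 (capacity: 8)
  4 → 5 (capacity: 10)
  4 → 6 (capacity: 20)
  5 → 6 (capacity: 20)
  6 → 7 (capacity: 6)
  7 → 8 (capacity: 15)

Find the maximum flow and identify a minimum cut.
Max flow = 6, Min cut edges: (6,7)

Maximum flow: 6
Minimum cut: (6,7)
Partition: S = [0, 1, 2, 3, 4, 5, 6], T = [7, 8]

Max-flow min-cut theorem verified: both equal 6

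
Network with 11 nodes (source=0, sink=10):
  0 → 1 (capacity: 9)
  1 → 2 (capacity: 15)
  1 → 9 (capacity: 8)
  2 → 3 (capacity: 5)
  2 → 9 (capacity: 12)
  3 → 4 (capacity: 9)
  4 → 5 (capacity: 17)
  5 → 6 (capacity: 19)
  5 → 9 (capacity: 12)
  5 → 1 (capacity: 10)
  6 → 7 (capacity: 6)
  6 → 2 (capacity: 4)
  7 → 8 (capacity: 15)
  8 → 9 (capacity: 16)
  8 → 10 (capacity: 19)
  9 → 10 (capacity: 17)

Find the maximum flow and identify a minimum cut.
Max flow = 9, Min cut edges: (0,1)

Maximum flow: 9
Minimum cut: (0,1)
Partition: S = [0], T = [1, 2, 3, 4, 5, 6, 7, 8, 9, 10]

Max-flow min-cut theorem verified: both equal 9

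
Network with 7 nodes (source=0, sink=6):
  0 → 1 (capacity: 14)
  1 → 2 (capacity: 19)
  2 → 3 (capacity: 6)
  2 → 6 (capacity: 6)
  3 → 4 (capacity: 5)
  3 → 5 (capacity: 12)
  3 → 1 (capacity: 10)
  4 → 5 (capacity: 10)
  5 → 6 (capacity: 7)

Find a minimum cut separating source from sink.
Min cut value = 12, edges: (2,3), (2,6)

Min cut value: 12
Partition: S = [0, 1, 2], T = [3, 4, 5, 6]
Cut edges: (2,3), (2,6)

By max-flow min-cut theorem, max flow = min cut = 12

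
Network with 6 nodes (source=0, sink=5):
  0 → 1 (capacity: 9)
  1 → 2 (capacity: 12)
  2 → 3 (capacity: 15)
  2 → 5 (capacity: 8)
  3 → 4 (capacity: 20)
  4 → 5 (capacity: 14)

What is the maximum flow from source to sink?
Maximum flow = 9

Max flow: 9

Flow assignment:
  0 → 1: 9/9
  1 → 2: 9/12
  2 → 3: 1/15
  2 → 5: 8/8
  3 → 4: 1/20
  4 → 5: 1/14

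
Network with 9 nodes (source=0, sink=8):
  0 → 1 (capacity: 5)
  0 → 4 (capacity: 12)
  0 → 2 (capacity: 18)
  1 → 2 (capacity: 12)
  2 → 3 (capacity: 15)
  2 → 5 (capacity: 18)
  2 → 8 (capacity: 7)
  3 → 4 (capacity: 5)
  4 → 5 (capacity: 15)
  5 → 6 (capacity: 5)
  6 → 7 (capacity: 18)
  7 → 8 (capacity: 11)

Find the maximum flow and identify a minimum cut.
Max flow = 12, Min cut edges: (2,8), (5,6)

Maximum flow: 12
Minimum cut: (2,8), (5,6)
Partition: S = [0, 1, 2, 3, 4, 5], T = [6, 7, 8]

Max-flow min-cut theorem verified: both equal 12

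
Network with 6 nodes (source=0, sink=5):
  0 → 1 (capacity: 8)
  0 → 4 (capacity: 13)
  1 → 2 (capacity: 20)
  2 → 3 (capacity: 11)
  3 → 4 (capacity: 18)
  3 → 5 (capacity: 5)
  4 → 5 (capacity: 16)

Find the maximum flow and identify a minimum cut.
Max flow = 21, Min cut edges: (3,5), (4,5)

Maximum flow: 21
Minimum cut: (3,5), (4,5)
Partition: S = [0, 1, 2, 3, 4], T = [5]

Max-flow min-cut theorem verified: both equal 21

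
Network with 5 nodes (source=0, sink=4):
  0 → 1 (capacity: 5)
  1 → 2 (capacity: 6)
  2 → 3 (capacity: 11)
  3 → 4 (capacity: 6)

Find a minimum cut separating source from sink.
Min cut value = 5, edges: (0,1)

Min cut value: 5
Partition: S = [0], T = [1, 2, 3, 4]
Cut edges: (0,1)

By max-flow min-cut theorem, max flow = min cut = 5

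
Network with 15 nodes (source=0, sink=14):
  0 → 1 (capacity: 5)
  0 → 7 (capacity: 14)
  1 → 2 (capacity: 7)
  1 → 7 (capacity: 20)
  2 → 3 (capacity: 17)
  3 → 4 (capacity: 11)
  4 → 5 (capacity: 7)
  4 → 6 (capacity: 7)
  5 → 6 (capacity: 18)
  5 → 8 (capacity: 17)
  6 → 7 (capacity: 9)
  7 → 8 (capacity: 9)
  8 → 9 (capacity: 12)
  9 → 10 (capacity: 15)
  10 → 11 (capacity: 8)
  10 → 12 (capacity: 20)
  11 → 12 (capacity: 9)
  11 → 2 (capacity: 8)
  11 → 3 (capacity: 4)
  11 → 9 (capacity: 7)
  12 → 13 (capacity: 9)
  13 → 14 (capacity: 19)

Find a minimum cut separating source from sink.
Min cut value = 9, edges: (12,13)

Min cut value: 9
Partition: S = [0, 1, 2, 3, 4, 5, 6, 7, 8, 9, 10, 11, 12], T = [13, 14]
Cut edges: (12,13)

By max-flow min-cut theorem, max flow = min cut = 9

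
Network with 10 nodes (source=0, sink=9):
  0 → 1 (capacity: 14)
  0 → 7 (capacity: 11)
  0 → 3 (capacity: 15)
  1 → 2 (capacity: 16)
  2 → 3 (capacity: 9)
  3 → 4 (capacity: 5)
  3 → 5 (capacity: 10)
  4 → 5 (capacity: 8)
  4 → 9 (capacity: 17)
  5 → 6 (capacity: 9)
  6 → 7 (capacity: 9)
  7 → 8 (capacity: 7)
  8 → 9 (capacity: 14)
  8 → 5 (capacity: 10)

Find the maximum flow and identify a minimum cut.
Max flow = 12, Min cut edges: (3,4), (7,8)

Maximum flow: 12
Minimum cut: (3,4), (7,8)
Partition: S = [0, 1, 2, 3, 5, 6, 7], T = [4, 8, 9]

Max-flow min-cut theorem verified: both equal 12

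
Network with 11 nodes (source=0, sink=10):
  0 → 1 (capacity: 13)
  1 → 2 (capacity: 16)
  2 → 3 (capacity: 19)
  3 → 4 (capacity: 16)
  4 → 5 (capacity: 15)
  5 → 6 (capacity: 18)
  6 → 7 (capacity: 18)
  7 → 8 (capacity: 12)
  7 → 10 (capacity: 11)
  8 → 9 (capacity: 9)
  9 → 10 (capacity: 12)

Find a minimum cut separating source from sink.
Min cut value = 13, edges: (0,1)

Min cut value: 13
Partition: S = [0], T = [1, 2, 3, 4, 5, 6, 7, 8, 9, 10]
Cut edges: (0,1)

By max-flow min-cut theorem, max flow = min cut = 13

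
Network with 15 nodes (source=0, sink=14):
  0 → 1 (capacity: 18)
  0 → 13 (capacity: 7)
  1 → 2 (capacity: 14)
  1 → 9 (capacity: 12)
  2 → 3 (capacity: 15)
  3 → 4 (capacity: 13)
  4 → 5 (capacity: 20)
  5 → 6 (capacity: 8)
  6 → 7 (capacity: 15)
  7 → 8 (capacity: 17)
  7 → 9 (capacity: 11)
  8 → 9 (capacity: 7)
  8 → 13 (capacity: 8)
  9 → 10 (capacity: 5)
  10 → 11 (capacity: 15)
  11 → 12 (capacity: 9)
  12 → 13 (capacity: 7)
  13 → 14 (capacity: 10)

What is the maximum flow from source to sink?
Maximum flow = 10

Max flow: 10

Flow assignment:
  0 → 1: 10/18
  1 → 2: 8/14
  1 → 9: 2/12
  2 → 3: 8/15
  3 → 4: 8/13
  4 → 5: 8/20
  5 → 6: 8/8
  6 → 7: 8/15
  7 → 8: 8/17
  8 → 9: 3/7
  8 → 13: 5/8
  9 → 10: 5/5
  10 → 11: 5/15
  11 → 12: 5/9
  12 → 13: 5/7
  13 → 14: 10/10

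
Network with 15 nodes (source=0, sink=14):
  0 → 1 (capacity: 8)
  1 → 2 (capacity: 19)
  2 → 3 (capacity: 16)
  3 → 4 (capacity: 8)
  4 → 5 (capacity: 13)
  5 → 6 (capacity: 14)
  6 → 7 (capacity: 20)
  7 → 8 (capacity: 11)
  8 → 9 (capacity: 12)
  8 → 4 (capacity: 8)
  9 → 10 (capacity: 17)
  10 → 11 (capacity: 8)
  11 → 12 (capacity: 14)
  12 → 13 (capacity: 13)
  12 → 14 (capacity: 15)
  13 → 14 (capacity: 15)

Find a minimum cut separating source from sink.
Min cut value = 8, edges: (10,11)

Min cut value: 8
Partition: S = [0, 1, 2, 3, 4, 5, 6, 7, 8, 9, 10], T = [11, 12, 13, 14]
Cut edges: (10,11)

By max-flow min-cut theorem, max flow = min cut = 8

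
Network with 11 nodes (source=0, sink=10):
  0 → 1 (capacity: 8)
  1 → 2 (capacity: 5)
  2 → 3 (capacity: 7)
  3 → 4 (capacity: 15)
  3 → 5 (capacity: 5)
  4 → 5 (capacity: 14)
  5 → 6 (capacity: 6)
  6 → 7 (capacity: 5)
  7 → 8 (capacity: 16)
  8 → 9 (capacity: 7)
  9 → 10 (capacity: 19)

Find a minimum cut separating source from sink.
Min cut value = 5, edges: (6,7)

Min cut value: 5
Partition: S = [0, 1, 2, 3, 4, 5, 6], T = [7, 8, 9, 10]
Cut edges: (6,7)

By max-flow min-cut theorem, max flow = min cut = 5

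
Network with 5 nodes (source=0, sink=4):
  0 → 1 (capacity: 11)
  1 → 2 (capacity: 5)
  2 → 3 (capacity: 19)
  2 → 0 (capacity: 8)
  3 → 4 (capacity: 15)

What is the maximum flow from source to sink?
Maximum flow = 5

Max flow: 5

Flow assignment:
  0 → 1: 5/11
  1 → 2: 5/5
  2 → 3: 5/19
  3 → 4: 5/15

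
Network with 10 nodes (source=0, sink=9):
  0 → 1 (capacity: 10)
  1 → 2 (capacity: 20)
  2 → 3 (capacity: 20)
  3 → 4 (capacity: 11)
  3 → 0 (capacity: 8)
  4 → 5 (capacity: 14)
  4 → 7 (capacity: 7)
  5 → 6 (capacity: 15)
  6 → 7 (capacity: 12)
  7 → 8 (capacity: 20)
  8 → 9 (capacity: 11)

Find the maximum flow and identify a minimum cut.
Max flow = 10, Min cut edges: (0,1)

Maximum flow: 10
Minimum cut: (0,1)
Partition: S = [0], T = [1, 2, 3, 4, 5, 6, 7, 8, 9]

Max-flow min-cut theorem verified: both equal 10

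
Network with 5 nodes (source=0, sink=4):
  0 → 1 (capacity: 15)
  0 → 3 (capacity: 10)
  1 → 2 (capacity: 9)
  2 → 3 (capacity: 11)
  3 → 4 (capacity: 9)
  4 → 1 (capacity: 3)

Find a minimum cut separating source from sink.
Min cut value = 9, edges: (3,4)

Min cut value: 9
Partition: S = [0, 1, 2, 3], T = [4]
Cut edges: (3,4)

By max-flow min-cut theorem, max flow = min cut = 9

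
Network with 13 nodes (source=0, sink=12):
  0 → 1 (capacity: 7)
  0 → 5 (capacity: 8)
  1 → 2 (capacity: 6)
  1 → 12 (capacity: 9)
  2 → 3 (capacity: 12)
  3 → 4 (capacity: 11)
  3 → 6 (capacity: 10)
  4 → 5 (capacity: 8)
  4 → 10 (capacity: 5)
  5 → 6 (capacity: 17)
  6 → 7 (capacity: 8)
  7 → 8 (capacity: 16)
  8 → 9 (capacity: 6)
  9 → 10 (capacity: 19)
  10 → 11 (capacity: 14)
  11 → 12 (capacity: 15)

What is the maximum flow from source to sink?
Maximum flow = 13

Max flow: 13

Flow assignment:
  0 → 1: 7/7
  0 → 5: 6/8
  1 → 12: 7/9
  5 → 6: 6/17
  6 → 7: 6/8
  7 → 8: 6/16
  8 → 9: 6/6
  9 → 10: 6/19
  10 → 11: 6/14
  11 → 12: 6/15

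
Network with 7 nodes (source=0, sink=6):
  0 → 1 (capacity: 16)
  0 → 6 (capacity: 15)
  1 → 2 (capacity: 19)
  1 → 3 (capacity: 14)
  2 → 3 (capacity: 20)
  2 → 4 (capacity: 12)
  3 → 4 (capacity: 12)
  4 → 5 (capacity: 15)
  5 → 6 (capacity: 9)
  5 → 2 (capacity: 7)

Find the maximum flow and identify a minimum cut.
Max flow = 24, Min cut edges: (0,6), (5,6)

Maximum flow: 24
Minimum cut: (0,6), (5,6)
Partition: S = [0, 1, 2, 3, 4, 5], T = [6]

Max-flow min-cut theorem verified: both equal 24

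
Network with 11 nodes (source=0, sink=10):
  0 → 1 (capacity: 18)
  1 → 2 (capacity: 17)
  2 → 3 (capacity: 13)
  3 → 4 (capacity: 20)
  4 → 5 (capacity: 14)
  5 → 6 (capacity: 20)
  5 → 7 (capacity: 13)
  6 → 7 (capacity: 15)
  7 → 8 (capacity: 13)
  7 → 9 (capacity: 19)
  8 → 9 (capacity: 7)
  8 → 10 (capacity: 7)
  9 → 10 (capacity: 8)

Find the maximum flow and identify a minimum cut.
Max flow = 13, Min cut edges: (2,3)

Maximum flow: 13
Minimum cut: (2,3)
Partition: S = [0, 1, 2], T = [3, 4, 5, 6, 7, 8, 9, 10]

Max-flow min-cut theorem verified: both equal 13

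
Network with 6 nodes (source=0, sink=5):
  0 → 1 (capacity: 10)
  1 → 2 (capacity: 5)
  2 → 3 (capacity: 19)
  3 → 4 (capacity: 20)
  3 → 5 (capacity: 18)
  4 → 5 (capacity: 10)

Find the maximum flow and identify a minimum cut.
Max flow = 5, Min cut edges: (1,2)

Maximum flow: 5
Minimum cut: (1,2)
Partition: S = [0, 1], T = [2, 3, 4, 5]

Max-flow min-cut theorem verified: both equal 5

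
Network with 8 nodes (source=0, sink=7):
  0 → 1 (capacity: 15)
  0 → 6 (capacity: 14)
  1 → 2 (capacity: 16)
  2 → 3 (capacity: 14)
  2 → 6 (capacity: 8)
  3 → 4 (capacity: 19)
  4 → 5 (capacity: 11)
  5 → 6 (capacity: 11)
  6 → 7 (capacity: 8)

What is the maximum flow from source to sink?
Maximum flow = 8

Max flow: 8

Flow assignment:
  0 → 1: 8/15
  1 → 2: 8/16
  2 → 3: 7/14
  2 → 6: 1/8
  3 → 4: 7/19
  4 → 5: 7/11
  5 → 6: 7/11
  6 → 7: 8/8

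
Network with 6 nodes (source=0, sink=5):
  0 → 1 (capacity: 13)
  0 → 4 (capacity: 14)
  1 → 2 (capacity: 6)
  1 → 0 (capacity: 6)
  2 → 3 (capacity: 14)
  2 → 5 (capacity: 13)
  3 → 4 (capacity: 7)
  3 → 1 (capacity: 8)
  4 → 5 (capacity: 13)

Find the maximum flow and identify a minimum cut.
Max flow = 19, Min cut edges: (1,2), (4,5)

Maximum flow: 19
Minimum cut: (1,2), (4,5)
Partition: S = [0, 1, 3, 4], T = [2, 5]

Max-flow min-cut theorem verified: both equal 19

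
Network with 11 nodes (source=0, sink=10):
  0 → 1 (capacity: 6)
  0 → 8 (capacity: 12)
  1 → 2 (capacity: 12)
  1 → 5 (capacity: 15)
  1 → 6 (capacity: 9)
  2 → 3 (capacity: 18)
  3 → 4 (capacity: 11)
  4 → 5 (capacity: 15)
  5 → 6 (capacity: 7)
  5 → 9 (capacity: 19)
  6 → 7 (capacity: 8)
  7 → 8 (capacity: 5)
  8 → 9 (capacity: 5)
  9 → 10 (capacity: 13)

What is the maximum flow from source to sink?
Maximum flow = 11

Max flow: 11

Flow assignment:
  0 → 1: 6/6
  0 → 8: 5/12
  1 → 5: 6/15
  5 → 9: 6/19
  8 → 9: 5/5
  9 → 10: 11/13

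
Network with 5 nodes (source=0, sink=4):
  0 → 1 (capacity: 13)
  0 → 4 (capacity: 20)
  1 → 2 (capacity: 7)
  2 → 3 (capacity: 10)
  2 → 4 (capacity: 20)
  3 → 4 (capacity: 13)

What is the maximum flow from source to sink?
Maximum flow = 27

Max flow: 27

Flow assignment:
  0 → 1: 7/13
  0 → 4: 20/20
  1 → 2: 7/7
  2 → 4: 7/20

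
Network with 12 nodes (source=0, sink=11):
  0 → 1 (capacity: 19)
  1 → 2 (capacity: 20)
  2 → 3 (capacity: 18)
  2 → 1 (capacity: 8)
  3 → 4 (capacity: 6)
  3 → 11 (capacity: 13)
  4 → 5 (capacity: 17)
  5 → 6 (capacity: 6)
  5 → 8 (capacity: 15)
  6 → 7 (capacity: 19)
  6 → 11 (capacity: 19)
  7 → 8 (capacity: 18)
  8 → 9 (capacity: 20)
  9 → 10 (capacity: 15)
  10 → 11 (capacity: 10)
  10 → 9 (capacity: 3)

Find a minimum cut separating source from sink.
Min cut value = 18, edges: (2,3)

Min cut value: 18
Partition: S = [0, 1, 2], T = [3, 4, 5, 6, 7, 8, 9, 10, 11]
Cut edges: (2,3)

By max-flow min-cut theorem, max flow = min cut = 18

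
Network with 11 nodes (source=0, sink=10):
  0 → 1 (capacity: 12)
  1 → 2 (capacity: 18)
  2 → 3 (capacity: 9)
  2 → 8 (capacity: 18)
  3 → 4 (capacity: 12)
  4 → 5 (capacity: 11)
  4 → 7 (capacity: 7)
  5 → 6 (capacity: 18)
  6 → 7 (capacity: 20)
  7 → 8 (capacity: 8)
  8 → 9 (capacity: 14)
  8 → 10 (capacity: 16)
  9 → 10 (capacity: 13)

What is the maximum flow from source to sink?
Maximum flow = 12

Max flow: 12

Flow assignment:
  0 → 1: 12/12
  1 → 2: 12/18
  2 → 8: 12/18
  8 → 10: 12/16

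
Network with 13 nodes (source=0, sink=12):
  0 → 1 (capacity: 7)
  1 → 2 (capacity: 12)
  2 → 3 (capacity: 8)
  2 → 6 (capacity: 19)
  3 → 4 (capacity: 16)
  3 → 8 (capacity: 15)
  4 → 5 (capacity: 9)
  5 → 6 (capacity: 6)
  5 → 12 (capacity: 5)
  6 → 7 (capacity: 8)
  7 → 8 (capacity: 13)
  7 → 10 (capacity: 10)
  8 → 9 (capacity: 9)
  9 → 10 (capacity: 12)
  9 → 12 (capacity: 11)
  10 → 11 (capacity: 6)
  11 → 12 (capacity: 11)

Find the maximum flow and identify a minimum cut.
Max flow = 7, Min cut edges: (0,1)

Maximum flow: 7
Minimum cut: (0,1)
Partition: S = [0], T = [1, 2, 3, 4, 5, 6, 7, 8, 9, 10, 11, 12]

Max-flow min-cut theorem verified: both equal 7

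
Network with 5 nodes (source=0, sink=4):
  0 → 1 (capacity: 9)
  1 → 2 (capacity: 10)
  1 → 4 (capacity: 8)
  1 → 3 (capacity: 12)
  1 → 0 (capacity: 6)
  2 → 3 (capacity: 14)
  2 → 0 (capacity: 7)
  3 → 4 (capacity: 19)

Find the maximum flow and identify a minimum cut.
Max flow = 9, Min cut edges: (0,1)

Maximum flow: 9
Minimum cut: (0,1)
Partition: S = [0], T = [1, 2, 3, 4]

Max-flow min-cut theorem verified: both equal 9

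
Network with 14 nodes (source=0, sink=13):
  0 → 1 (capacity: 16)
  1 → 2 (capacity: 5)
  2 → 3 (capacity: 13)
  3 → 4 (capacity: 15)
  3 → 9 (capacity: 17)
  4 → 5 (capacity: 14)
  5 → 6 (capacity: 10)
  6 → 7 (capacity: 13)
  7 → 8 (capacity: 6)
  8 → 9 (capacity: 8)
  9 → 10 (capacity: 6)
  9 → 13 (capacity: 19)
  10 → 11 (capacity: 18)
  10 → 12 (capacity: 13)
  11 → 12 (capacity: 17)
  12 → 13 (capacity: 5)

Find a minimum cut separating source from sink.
Min cut value = 5, edges: (1,2)

Min cut value: 5
Partition: S = [0, 1], T = [2, 3, 4, 5, 6, 7, 8, 9, 10, 11, 12, 13]
Cut edges: (1,2)

By max-flow min-cut theorem, max flow = min cut = 5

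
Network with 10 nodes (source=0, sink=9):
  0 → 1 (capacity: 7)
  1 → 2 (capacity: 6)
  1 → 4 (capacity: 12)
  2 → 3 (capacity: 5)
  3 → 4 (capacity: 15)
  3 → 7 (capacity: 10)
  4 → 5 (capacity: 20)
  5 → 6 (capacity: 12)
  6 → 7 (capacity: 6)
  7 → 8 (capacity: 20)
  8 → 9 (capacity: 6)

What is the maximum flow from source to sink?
Maximum flow = 6

Max flow: 6

Flow assignment:
  0 → 1: 6/7
  1 → 2: 4/6
  1 → 4: 2/12
  2 → 3: 4/5
  3 → 7: 4/10
  4 → 5: 2/20
  5 → 6: 2/12
  6 → 7: 2/6
  7 → 8: 6/20
  8 → 9: 6/6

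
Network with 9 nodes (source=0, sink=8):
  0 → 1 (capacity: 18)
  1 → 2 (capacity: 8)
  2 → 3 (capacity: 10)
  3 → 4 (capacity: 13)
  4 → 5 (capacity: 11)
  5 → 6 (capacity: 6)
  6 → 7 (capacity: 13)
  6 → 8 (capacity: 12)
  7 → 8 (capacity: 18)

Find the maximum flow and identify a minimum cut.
Max flow = 6, Min cut edges: (5,6)

Maximum flow: 6
Minimum cut: (5,6)
Partition: S = [0, 1, 2, 3, 4, 5], T = [6, 7, 8]

Max-flow min-cut theorem verified: both equal 6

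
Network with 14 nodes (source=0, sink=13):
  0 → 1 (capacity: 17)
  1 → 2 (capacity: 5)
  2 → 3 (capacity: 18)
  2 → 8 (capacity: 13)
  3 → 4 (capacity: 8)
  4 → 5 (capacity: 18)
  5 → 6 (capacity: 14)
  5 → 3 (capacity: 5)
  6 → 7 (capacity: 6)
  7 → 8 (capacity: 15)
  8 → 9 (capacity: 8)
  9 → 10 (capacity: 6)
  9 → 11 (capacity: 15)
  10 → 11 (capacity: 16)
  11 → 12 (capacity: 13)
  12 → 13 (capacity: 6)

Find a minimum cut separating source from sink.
Min cut value = 5, edges: (1,2)

Min cut value: 5
Partition: S = [0, 1], T = [2, 3, 4, 5, 6, 7, 8, 9, 10, 11, 12, 13]
Cut edges: (1,2)

By max-flow min-cut theorem, max flow = min cut = 5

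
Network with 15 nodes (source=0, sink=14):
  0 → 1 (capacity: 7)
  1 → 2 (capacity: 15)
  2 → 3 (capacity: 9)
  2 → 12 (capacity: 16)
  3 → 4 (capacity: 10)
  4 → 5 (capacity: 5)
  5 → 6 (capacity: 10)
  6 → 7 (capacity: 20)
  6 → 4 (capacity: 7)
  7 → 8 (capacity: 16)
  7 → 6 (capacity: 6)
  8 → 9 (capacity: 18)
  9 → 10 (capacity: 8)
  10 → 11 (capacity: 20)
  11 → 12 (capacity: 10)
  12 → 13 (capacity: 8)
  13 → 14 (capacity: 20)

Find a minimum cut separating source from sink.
Min cut value = 7, edges: (0,1)

Min cut value: 7
Partition: S = [0], T = [1, 2, 3, 4, 5, 6, 7, 8, 9, 10, 11, 12, 13, 14]
Cut edges: (0,1)

By max-flow min-cut theorem, max flow = min cut = 7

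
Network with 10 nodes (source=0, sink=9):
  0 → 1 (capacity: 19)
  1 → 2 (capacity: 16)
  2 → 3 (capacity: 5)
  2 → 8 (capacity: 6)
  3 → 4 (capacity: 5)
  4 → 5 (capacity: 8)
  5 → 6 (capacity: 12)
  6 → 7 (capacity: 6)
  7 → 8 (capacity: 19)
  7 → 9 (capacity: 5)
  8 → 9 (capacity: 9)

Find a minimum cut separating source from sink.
Min cut value = 11, edges: (2,8), (3,4)

Min cut value: 11
Partition: S = [0, 1, 2, 3], T = [4, 5, 6, 7, 8, 9]
Cut edges: (2,8), (3,4)

By max-flow min-cut theorem, max flow = min cut = 11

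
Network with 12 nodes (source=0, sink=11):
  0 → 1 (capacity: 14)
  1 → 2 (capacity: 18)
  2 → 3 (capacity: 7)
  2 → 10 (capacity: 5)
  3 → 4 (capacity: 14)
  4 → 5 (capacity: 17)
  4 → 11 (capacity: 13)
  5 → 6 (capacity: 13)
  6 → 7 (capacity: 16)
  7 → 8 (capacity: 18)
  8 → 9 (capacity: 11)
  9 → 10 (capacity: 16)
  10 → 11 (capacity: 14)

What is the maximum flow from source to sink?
Maximum flow = 12

Max flow: 12

Flow assignment:
  0 → 1: 12/14
  1 → 2: 12/18
  2 → 3: 7/7
  2 → 10: 5/5
  3 → 4: 7/14
  4 → 11: 7/13
  10 → 11: 5/14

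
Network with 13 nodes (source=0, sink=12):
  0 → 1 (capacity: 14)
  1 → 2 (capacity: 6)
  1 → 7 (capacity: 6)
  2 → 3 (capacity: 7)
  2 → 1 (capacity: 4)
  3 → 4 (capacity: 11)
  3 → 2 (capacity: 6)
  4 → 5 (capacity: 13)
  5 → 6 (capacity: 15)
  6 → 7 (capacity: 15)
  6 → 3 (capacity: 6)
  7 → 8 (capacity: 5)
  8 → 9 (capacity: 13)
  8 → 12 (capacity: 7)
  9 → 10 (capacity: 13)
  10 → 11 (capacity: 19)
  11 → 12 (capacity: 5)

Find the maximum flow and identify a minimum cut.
Max flow = 5, Min cut edges: (7,8)

Maximum flow: 5
Minimum cut: (7,8)
Partition: S = [0, 1, 2, 3, 4, 5, 6, 7], T = [8, 9, 10, 11, 12]

Max-flow min-cut theorem verified: both equal 5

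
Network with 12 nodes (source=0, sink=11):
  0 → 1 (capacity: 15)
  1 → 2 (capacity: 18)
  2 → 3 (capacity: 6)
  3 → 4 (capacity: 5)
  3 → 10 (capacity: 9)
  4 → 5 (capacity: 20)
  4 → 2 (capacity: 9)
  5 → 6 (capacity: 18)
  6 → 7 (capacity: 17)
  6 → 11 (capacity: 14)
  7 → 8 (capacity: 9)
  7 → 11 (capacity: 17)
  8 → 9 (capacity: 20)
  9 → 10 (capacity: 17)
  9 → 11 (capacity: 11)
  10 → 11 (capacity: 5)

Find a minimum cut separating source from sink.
Min cut value = 6, edges: (2,3)

Min cut value: 6
Partition: S = [0, 1, 2], T = [3, 4, 5, 6, 7, 8, 9, 10, 11]
Cut edges: (2,3)

By max-flow min-cut theorem, max flow = min cut = 6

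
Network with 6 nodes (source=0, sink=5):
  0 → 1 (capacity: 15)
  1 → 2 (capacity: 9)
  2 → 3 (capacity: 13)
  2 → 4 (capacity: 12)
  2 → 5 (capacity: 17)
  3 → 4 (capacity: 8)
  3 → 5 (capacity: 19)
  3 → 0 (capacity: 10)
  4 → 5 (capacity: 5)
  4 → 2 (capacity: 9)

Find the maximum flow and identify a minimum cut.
Max flow = 9, Min cut edges: (1,2)

Maximum flow: 9
Minimum cut: (1,2)
Partition: S = [0, 1], T = [2, 3, 4, 5]

Max-flow min-cut theorem verified: both equal 9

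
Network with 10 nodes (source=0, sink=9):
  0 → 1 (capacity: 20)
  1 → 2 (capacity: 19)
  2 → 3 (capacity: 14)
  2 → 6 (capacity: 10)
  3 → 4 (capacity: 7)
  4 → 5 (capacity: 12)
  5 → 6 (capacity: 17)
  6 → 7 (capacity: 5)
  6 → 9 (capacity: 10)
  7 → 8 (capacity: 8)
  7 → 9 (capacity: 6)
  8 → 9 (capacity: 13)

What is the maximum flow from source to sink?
Maximum flow = 15

Max flow: 15

Flow assignment:
  0 → 1: 15/20
  1 → 2: 15/19
  2 → 3: 5/14
  2 → 6: 10/10
  3 → 4: 5/7
  4 → 5: 5/12
  5 → 6: 5/17
  6 → 7: 5/5
  6 → 9: 10/10
  7 → 9: 5/6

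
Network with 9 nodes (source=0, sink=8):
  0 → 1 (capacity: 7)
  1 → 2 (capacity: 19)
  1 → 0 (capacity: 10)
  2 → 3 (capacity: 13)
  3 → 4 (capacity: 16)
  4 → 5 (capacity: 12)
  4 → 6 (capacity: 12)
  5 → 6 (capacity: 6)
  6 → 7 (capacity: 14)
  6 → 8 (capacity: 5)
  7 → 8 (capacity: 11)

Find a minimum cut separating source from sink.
Min cut value = 7, edges: (0,1)

Min cut value: 7
Partition: S = [0], T = [1, 2, 3, 4, 5, 6, 7, 8]
Cut edges: (0,1)

By max-flow min-cut theorem, max flow = min cut = 7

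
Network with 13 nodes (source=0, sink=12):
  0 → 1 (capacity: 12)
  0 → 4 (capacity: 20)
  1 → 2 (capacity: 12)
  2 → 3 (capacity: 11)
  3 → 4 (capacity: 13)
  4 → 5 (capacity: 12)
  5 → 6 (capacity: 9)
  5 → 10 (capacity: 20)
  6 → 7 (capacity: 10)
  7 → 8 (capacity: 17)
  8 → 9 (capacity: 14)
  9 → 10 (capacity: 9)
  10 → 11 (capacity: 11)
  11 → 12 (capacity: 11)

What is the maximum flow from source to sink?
Maximum flow = 11

Max flow: 11

Flow assignment:
  0 → 1: 11/12
  1 → 2: 11/12
  2 → 3: 11/11
  3 → 4: 11/13
  4 → 5: 11/12
  5 → 10: 11/20
  10 → 11: 11/11
  11 → 12: 11/11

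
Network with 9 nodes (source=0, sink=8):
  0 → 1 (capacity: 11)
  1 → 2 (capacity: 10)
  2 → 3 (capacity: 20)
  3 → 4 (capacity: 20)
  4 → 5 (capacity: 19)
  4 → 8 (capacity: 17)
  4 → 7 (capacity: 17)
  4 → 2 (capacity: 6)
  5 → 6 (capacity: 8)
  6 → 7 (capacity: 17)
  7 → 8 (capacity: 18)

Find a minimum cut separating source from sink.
Min cut value = 10, edges: (1,2)

Min cut value: 10
Partition: S = [0, 1], T = [2, 3, 4, 5, 6, 7, 8]
Cut edges: (1,2)

By max-flow min-cut theorem, max flow = min cut = 10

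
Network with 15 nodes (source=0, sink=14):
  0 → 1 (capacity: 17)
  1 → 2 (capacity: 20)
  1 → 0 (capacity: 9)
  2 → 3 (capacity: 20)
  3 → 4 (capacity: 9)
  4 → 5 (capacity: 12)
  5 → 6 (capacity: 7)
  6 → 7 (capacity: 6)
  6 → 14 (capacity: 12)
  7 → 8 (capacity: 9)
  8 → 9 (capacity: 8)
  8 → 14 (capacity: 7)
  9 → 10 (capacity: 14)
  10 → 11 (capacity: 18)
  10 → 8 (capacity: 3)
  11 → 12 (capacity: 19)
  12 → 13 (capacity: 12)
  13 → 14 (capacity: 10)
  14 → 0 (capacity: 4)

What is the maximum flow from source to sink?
Maximum flow = 7

Max flow: 7

Flow assignment:
  0 → 1: 7/17
  1 → 2: 7/20
  2 → 3: 7/20
  3 → 4: 7/9
  4 → 5: 7/12
  5 → 6: 7/7
  6 → 14: 7/12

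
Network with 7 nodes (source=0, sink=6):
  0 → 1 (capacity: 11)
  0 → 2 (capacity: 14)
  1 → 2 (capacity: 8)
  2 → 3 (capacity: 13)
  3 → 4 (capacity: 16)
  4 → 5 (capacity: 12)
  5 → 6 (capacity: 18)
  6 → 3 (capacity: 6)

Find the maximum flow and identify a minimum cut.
Max flow = 12, Min cut edges: (4,5)

Maximum flow: 12
Minimum cut: (4,5)
Partition: S = [0, 1, 2, 3, 4], T = [5, 6]

Max-flow min-cut theorem verified: both equal 12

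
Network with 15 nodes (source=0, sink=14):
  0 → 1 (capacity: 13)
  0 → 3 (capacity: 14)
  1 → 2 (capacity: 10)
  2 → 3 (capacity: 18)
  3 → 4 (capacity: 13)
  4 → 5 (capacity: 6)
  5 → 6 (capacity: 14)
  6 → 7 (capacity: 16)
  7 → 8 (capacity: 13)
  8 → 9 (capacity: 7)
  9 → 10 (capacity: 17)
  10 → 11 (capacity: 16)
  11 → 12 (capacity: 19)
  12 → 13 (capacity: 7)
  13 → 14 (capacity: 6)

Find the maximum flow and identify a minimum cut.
Max flow = 6, Min cut edges: (13,14)

Maximum flow: 6
Minimum cut: (13,14)
Partition: S = [0, 1, 2, 3, 4, 5, 6, 7, 8, 9, 10, 11, 12, 13], T = [14]

Max-flow min-cut theorem verified: both equal 6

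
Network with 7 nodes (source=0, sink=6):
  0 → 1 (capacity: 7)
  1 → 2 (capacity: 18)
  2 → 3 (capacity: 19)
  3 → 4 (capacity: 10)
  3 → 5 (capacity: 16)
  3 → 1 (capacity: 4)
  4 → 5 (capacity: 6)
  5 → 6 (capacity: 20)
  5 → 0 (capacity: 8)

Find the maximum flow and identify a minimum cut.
Max flow = 7, Min cut edges: (0,1)

Maximum flow: 7
Minimum cut: (0,1)
Partition: S = [0], T = [1, 2, 3, 4, 5, 6]

Max-flow min-cut theorem verified: both equal 7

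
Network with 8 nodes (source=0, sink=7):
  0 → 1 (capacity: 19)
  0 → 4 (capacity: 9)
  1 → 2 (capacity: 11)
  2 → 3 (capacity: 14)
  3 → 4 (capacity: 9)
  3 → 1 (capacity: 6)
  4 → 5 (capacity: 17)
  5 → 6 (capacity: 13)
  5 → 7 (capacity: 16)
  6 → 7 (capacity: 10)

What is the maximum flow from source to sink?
Maximum flow = 17

Max flow: 17

Flow assignment:
  0 → 1: 9/19
  0 → 4: 8/9
  1 → 2: 9/11
  2 → 3: 9/14
  3 → 4: 9/9
  4 → 5: 17/17
  5 → 6: 1/13
  5 → 7: 16/16
  6 → 7: 1/10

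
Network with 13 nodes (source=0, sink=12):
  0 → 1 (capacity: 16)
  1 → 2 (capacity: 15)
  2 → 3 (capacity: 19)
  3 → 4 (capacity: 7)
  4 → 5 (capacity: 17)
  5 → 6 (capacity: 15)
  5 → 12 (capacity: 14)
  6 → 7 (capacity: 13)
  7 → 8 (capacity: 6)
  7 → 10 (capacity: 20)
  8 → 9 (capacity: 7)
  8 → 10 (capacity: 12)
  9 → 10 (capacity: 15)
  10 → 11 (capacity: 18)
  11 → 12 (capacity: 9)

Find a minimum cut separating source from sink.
Min cut value = 7, edges: (3,4)

Min cut value: 7
Partition: S = [0, 1, 2, 3], T = [4, 5, 6, 7, 8, 9, 10, 11, 12]
Cut edges: (3,4)

By max-flow min-cut theorem, max flow = min cut = 7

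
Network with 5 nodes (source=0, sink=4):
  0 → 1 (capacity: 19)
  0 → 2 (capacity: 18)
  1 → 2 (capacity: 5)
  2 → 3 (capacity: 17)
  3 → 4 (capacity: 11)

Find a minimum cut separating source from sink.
Min cut value = 11, edges: (3,4)

Min cut value: 11
Partition: S = [0, 1, 2, 3], T = [4]
Cut edges: (3,4)

By max-flow min-cut theorem, max flow = min cut = 11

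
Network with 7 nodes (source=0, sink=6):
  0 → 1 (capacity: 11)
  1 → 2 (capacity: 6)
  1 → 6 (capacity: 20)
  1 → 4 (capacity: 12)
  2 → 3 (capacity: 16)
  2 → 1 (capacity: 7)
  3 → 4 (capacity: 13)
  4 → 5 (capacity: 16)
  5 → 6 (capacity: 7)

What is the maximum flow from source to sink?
Maximum flow = 11

Max flow: 11

Flow assignment:
  0 → 1: 11/11
  1 → 6: 11/20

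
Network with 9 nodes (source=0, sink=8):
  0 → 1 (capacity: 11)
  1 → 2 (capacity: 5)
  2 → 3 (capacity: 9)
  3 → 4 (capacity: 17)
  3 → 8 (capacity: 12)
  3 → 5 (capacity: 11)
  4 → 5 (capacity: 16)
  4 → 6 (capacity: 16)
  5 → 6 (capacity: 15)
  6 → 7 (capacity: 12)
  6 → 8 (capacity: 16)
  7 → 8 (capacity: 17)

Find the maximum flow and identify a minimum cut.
Max flow = 5, Min cut edges: (1,2)

Maximum flow: 5
Minimum cut: (1,2)
Partition: S = [0, 1], T = [2, 3, 4, 5, 6, 7, 8]

Max-flow min-cut theorem verified: both equal 5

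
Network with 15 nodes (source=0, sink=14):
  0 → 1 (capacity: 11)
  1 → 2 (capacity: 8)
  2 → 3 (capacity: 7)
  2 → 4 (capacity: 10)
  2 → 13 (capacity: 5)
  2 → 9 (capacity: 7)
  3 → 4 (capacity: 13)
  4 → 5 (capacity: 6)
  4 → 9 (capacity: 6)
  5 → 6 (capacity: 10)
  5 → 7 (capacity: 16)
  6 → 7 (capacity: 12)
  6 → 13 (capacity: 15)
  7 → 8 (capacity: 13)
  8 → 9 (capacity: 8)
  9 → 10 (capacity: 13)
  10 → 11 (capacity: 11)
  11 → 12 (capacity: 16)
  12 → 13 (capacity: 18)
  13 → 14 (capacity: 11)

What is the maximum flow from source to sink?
Maximum flow = 8

Max flow: 8

Flow assignment:
  0 → 1: 8/11
  1 → 2: 8/8
  2 → 4: 3/10
  2 → 13: 5/5
  4 → 5: 3/6
  5 → 6: 3/10
  6 → 13: 3/15
  13 → 14: 8/11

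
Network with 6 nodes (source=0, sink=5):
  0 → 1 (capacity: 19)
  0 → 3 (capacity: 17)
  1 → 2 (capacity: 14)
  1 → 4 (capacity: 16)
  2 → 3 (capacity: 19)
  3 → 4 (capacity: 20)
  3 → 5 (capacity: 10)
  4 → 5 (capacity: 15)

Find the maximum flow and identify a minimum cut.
Max flow = 25, Min cut edges: (3,5), (4,5)

Maximum flow: 25
Minimum cut: (3,5), (4,5)
Partition: S = [0, 1, 2, 3, 4], T = [5]

Max-flow min-cut theorem verified: both equal 25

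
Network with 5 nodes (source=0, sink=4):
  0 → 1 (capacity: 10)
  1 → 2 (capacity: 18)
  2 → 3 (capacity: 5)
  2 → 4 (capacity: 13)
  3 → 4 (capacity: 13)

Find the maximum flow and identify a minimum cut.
Max flow = 10, Min cut edges: (0,1)

Maximum flow: 10
Minimum cut: (0,1)
Partition: S = [0], T = [1, 2, 3, 4]

Max-flow min-cut theorem verified: both equal 10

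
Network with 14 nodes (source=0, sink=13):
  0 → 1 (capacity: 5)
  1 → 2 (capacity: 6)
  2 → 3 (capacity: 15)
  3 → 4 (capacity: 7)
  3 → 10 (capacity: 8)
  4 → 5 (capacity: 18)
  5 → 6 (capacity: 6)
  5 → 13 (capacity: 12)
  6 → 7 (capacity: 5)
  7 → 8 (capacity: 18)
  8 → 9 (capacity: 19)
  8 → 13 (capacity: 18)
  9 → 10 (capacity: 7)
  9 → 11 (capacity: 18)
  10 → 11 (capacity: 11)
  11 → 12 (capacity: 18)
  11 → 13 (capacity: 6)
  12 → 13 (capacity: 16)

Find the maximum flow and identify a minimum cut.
Max flow = 5, Min cut edges: (0,1)

Maximum flow: 5
Minimum cut: (0,1)
Partition: S = [0], T = [1, 2, 3, 4, 5, 6, 7, 8, 9, 10, 11, 12, 13]

Max-flow min-cut theorem verified: both equal 5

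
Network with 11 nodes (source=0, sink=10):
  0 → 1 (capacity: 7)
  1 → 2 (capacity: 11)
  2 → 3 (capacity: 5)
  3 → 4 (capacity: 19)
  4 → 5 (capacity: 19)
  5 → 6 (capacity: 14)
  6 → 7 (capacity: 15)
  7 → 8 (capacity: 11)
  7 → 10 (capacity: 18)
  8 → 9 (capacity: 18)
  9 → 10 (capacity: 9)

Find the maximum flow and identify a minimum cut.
Max flow = 5, Min cut edges: (2,3)

Maximum flow: 5
Minimum cut: (2,3)
Partition: S = [0, 1, 2], T = [3, 4, 5, 6, 7, 8, 9, 10]

Max-flow min-cut theorem verified: both equal 5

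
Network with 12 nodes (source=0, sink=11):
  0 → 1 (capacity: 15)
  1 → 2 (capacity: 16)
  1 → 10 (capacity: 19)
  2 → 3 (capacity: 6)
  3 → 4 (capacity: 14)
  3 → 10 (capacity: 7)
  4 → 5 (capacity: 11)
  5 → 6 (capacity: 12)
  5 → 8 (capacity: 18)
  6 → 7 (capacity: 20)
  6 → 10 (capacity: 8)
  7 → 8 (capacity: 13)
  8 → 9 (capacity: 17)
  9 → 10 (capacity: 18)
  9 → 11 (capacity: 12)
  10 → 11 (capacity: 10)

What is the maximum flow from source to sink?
Maximum flow = 15

Max flow: 15

Flow assignment:
  0 → 1: 15/15
  1 → 2: 5/16
  1 → 10: 10/19
  2 → 3: 5/6
  3 → 4: 5/14
  4 → 5: 5/11
  5 → 8: 5/18
  8 → 9: 5/17
  9 → 11: 5/12
  10 → 11: 10/10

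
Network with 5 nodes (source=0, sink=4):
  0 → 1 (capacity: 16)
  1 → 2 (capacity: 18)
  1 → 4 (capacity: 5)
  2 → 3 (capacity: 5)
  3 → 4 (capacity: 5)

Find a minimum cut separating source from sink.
Min cut value = 10, edges: (1,4), (3,4)

Min cut value: 10
Partition: S = [0, 1, 2, 3], T = [4]
Cut edges: (1,4), (3,4)

By max-flow min-cut theorem, max flow = min cut = 10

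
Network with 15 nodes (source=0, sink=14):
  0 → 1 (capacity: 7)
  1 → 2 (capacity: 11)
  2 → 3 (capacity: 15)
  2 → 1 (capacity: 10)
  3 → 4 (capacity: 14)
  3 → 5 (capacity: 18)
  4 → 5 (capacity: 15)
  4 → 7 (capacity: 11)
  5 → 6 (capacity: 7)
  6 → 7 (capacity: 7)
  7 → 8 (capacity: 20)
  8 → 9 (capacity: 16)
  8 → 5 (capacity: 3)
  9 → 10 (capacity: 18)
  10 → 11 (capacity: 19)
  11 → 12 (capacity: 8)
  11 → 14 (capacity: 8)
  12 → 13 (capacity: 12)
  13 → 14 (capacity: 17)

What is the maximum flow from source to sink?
Maximum flow = 7

Max flow: 7

Flow assignment:
  0 → 1: 7/7
  1 → 2: 7/11
  2 → 3: 7/15
  3 → 4: 7/14
  4 → 7: 7/11
  7 → 8: 7/20
  8 → 9: 7/16
  9 → 10: 7/18
  10 → 11: 7/19
  11 → 14: 7/8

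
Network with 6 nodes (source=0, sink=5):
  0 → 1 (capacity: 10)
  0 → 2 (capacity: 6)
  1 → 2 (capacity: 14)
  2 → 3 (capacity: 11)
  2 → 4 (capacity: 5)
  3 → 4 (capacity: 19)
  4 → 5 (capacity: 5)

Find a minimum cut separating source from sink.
Min cut value = 5, edges: (4,5)

Min cut value: 5
Partition: S = [0, 1, 2, 3, 4], T = [5]
Cut edges: (4,5)

By max-flow min-cut theorem, max flow = min cut = 5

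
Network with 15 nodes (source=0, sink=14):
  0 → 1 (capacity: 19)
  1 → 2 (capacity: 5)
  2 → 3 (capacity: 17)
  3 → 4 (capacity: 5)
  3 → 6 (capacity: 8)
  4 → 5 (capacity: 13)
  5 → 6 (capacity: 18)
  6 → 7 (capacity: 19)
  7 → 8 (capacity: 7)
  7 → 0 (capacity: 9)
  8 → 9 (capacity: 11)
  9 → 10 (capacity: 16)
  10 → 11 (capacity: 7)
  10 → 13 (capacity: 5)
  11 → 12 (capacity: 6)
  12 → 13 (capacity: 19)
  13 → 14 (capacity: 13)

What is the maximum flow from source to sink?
Maximum flow = 5

Max flow: 5

Flow assignment:
  0 → 1: 5/19
  1 → 2: 5/5
  2 → 3: 5/17
  3 → 6: 5/8
  6 → 7: 5/19
  7 → 8: 5/7
  8 → 9: 5/11
  9 → 10: 5/16
  10 → 13: 5/5
  13 → 14: 5/13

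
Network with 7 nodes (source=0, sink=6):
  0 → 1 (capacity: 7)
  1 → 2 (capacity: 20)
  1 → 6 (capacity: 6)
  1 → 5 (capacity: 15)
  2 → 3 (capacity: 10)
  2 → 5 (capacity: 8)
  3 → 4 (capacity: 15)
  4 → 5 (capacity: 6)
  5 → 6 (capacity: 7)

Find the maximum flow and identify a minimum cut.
Max flow = 7, Min cut edges: (0,1)

Maximum flow: 7
Minimum cut: (0,1)
Partition: S = [0], T = [1, 2, 3, 4, 5, 6]

Max-flow min-cut theorem verified: both equal 7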